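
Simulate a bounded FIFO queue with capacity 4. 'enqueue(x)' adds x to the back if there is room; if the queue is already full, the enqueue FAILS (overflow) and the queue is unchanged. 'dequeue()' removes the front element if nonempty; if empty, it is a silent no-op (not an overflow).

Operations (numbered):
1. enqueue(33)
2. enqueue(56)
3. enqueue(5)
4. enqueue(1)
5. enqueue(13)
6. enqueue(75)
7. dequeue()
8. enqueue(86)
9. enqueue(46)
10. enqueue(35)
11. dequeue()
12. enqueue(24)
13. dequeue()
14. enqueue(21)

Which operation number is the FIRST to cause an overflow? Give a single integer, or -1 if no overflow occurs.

Answer: 5

Derivation:
1. enqueue(33): size=1
2. enqueue(56): size=2
3. enqueue(5): size=3
4. enqueue(1): size=4
5. enqueue(13): size=4=cap → OVERFLOW (fail)
6. enqueue(75): size=4=cap → OVERFLOW (fail)
7. dequeue(): size=3
8. enqueue(86): size=4
9. enqueue(46): size=4=cap → OVERFLOW (fail)
10. enqueue(35): size=4=cap → OVERFLOW (fail)
11. dequeue(): size=3
12. enqueue(24): size=4
13. dequeue(): size=3
14. enqueue(21): size=4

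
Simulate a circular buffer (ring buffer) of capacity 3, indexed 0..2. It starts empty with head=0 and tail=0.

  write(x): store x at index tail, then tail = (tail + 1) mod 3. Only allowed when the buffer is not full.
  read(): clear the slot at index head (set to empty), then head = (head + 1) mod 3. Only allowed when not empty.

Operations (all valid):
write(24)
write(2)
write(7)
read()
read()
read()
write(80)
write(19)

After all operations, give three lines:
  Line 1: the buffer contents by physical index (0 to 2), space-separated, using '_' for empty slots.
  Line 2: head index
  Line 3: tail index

Answer: 80 19 _
0
2

Derivation:
write(24): buf=[24 _ _], head=0, tail=1, size=1
write(2): buf=[24 2 _], head=0, tail=2, size=2
write(7): buf=[24 2 7], head=0, tail=0, size=3
read(): buf=[_ 2 7], head=1, tail=0, size=2
read(): buf=[_ _ 7], head=2, tail=0, size=1
read(): buf=[_ _ _], head=0, tail=0, size=0
write(80): buf=[80 _ _], head=0, tail=1, size=1
write(19): buf=[80 19 _], head=0, tail=2, size=2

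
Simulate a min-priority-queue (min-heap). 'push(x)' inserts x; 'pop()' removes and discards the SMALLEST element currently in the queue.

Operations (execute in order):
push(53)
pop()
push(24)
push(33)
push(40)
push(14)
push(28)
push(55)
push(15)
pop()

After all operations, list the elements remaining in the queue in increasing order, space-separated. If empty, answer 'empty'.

push(53): heap contents = [53]
pop() → 53: heap contents = []
push(24): heap contents = [24]
push(33): heap contents = [24, 33]
push(40): heap contents = [24, 33, 40]
push(14): heap contents = [14, 24, 33, 40]
push(28): heap contents = [14, 24, 28, 33, 40]
push(55): heap contents = [14, 24, 28, 33, 40, 55]
push(15): heap contents = [14, 15, 24, 28, 33, 40, 55]
pop() → 14: heap contents = [15, 24, 28, 33, 40, 55]

Answer: 15 24 28 33 40 55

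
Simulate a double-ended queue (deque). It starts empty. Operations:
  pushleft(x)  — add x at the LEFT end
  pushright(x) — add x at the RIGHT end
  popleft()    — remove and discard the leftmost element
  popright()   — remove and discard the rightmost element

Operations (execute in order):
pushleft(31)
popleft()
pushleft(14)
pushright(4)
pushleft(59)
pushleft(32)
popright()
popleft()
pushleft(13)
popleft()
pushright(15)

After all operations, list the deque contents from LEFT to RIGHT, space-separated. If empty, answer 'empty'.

Answer: 59 14 15

Derivation:
pushleft(31): [31]
popleft(): []
pushleft(14): [14]
pushright(4): [14, 4]
pushleft(59): [59, 14, 4]
pushleft(32): [32, 59, 14, 4]
popright(): [32, 59, 14]
popleft(): [59, 14]
pushleft(13): [13, 59, 14]
popleft(): [59, 14]
pushright(15): [59, 14, 15]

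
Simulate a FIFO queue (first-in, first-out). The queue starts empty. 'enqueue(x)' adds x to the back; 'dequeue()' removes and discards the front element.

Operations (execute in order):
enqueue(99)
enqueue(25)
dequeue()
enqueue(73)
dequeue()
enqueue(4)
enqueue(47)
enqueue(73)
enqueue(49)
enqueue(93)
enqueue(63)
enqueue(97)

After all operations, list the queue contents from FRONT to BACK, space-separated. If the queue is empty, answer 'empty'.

enqueue(99): [99]
enqueue(25): [99, 25]
dequeue(): [25]
enqueue(73): [25, 73]
dequeue(): [73]
enqueue(4): [73, 4]
enqueue(47): [73, 4, 47]
enqueue(73): [73, 4, 47, 73]
enqueue(49): [73, 4, 47, 73, 49]
enqueue(93): [73, 4, 47, 73, 49, 93]
enqueue(63): [73, 4, 47, 73, 49, 93, 63]
enqueue(97): [73, 4, 47, 73, 49, 93, 63, 97]

Answer: 73 4 47 73 49 93 63 97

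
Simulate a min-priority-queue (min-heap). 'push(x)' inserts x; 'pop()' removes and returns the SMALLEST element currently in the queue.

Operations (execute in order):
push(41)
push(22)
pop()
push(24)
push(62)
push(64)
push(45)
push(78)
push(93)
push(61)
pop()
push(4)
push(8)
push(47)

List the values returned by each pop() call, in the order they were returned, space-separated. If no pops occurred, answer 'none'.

push(41): heap contents = [41]
push(22): heap contents = [22, 41]
pop() → 22: heap contents = [41]
push(24): heap contents = [24, 41]
push(62): heap contents = [24, 41, 62]
push(64): heap contents = [24, 41, 62, 64]
push(45): heap contents = [24, 41, 45, 62, 64]
push(78): heap contents = [24, 41, 45, 62, 64, 78]
push(93): heap contents = [24, 41, 45, 62, 64, 78, 93]
push(61): heap contents = [24, 41, 45, 61, 62, 64, 78, 93]
pop() → 24: heap contents = [41, 45, 61, 62, 64, 78, 93]
push(4): heap contents = [4, 41, 45, 61, 62, 64, 78, 93]
push(8): heap contents = [4, 8, 41, 45, 61, 62, 64, 78, 93]
push(47): heap contents = [4, 8, 41, 45, 47, 61, 62, 64, 78, 93]

Answer: 22 24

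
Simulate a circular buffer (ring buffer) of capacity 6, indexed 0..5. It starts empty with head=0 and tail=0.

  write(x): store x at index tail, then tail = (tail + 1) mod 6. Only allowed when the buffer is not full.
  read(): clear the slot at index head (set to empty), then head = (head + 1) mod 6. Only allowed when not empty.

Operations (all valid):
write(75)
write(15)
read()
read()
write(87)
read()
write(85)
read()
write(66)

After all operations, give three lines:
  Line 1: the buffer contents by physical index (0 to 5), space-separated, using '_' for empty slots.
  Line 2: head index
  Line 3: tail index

Answer: _ _ _ _ 66 _
4
5

Derivation:
write(75): buf=[75 _ _ _ _ _], head=0, tail=1, size=1
write(15): buf=[75 15 _ _ _ _], head=0, tail=2, size=2
read(): buf=[_ 15 _ _ _ _], head=1, tail=2, size=1
read(): buf=[_ _ _ _ _ _], head=2, tail=2, size=0
write(87): buf=[_ _ 87 _ _ _], head=2, tail=3, size=1
read(): buf=[_ _ _ _ _ _], head=3, tail=3, size=0
write(85): buf=[_ _ _ 85 _ _], head=3, tail=4, size=1
read(): buf=[_ _ _ _ _ _], head=4, tail=4, size=0
write(66): buf=[_ _ _ _ 66 _], head=4, tail=5, size=1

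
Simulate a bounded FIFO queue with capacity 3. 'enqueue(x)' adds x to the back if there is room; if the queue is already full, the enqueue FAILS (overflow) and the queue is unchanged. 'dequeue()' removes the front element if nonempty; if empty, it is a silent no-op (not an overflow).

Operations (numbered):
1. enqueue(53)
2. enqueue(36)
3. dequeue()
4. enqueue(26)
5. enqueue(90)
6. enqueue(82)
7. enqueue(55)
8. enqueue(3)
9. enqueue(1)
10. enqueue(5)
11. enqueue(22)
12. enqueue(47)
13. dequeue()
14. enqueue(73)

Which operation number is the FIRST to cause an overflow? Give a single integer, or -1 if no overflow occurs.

Answer: 6

Derivation:
1. enqueue(53): size=1
2. enqueue(36): size=2
3. dequeue(): size=1
4. enqueue(26): size=2
5. enqueue(90): size=3
6. enqueue(82): size=3=cap → OVERFLOW (fail)
7. enqueue(55): size=3=cap → OVERFLOW (fail)
8. enqueue(3): size=3=cap → OVERFLOW (fail)
9. enqueue(1): size=3=cap → OVERFLOW (fail)
10. enqueue(5): size=3=cap → OVERFLOW (fail)
11. enqueue(22): size=3=cap → OVERFLOW (fail)
12. enqueue(47): size=3=cap → OVERFLOW (fail)
13. dequeue(): size=2
14. enqueue(73): size=3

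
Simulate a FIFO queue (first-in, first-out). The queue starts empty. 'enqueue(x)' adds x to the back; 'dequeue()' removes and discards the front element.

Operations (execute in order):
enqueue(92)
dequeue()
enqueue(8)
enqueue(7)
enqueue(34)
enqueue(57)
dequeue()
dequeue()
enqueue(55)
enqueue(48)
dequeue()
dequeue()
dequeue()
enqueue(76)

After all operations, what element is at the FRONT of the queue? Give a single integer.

enqueue(92): queue = [92]
dequeue(): queue = []
enqueue(8): queue = [8]
enqueue(7): queue = [8, 7]
enqueue(34): queue = [8, 7, 34]
enqueue(57): queue = [8, 7, 34, 57]
dequeue(): queue = [7, 34, 57]
dequeue(): queue = [34, 57]
enqueue(55): queue = [34, 57, 55]
enqueue(48): queue = [34, 57, 55, 48]
dequeue(): queue = [57, 55, 48]
dequeue(): queue = [55, 48]
dequeue(): queue = [48]
enqueue(76): queue = [48, 76]

Answer: 48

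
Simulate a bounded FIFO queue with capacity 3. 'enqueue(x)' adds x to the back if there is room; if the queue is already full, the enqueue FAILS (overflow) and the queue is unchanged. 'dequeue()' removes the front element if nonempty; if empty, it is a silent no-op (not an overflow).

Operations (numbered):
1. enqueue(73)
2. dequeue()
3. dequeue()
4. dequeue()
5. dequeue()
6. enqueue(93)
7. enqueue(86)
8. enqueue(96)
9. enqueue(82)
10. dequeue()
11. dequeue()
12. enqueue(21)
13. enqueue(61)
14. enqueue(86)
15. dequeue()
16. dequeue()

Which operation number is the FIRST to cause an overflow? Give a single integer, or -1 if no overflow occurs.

1. enqueue(73): size=1
2. dequeue(): size=0
3. dequeue(): empty, no-op, size=0
4. dequeue(): empty, no-op, size=0
5. dequeue(): empty, no-op, size=0
6. enqueue(93): size=1
7. enqueue(86): size=2
8. enqueue(96): size=3
9. enqueue(82): size=3=cap → OVERFLOW (fail)
10. dequeue(): size=2
11. dequeue(): size=1
12. enqueue(21): size=2
13. enqueue(61): size=3
14. enqueue(86): size=3=cap → OVERFLOW (fail)
15. dequeue(): size=2
16. dequeue(): size=1

Answer: 9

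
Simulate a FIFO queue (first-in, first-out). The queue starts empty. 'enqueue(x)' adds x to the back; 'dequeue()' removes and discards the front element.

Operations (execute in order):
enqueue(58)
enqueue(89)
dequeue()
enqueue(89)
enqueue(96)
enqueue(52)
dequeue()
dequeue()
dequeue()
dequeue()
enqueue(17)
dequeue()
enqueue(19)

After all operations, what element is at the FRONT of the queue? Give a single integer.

Answer: 19

Derivation:
enqueue(58): queue = [58]
enqueue(89): queue = [58, 89]
dequeue(): queue = [89]
enqueue(89): queue = [89, 89]
enqueue(96): queue = [89, 89, 96]
enqueue(52): queue = [89, 89, 96, 52]
dequeue(): queue = [89, 96, 52]
dequeue(): queue = [96, 52]
dequeue(): queue = [52]
dequeue(): queue = []
enqueue(17): queue = [17]
dequeue(): queue = []
enqueue(19): queue = [19]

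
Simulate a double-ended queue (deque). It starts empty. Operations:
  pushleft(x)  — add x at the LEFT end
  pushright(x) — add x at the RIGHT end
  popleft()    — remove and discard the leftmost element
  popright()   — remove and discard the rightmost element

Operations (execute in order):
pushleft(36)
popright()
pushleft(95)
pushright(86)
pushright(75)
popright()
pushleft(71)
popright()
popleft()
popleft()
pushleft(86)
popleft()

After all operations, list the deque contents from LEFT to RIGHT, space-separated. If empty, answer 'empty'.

Answer: empty

Derivation:
pushleft(36): [36]
popright(): []
pushleft(95): [95]
pushright(86): [95, 86]
pushright(75): [95, 86, 75]
popright(): [95, 86]
pushleft(71): [71, 95, 86]
popright(): [71, 95]
popleft(): [95]
popleft(): []
pushleft(86): [86]
popleft(): []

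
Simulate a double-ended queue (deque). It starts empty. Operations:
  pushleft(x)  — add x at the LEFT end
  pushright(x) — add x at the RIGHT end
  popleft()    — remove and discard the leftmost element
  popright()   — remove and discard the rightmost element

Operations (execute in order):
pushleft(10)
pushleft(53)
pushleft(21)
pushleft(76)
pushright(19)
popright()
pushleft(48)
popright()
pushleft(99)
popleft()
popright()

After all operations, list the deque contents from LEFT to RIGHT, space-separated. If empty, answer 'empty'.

Answer: 48 76 21

Derivation:
pushleft(10): [10]
pushleft(53): [53, 10]
pushleft(21): [21, 53, 10]
pushleft(76): [76, 21, 53, 10]
pushright(19): [76, 21, 53, 10, 19]
popright(): [76, 21, 53, 10]
pushleft(48): [48, 76, 21, 53, 10]
popright(): [48, 76, 21, 53]
pushleft(99): [99, 48, 76, 21, 53]
popleft(): [48, 76, 21, 53]
popright(): [48, 76, 21]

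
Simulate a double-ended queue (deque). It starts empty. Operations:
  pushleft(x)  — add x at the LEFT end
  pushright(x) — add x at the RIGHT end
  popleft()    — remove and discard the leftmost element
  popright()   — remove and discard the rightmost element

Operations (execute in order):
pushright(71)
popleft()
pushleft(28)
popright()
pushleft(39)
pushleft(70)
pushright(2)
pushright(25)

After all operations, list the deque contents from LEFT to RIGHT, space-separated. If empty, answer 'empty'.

pushright(71): [71]
popleft(): []
pushleft(28): [28]
popright(): []
pushleft(39): [39]
pushleft(70): [70, 39]
pushright(2): [70, 39, 2]
pushright(25): [70, 39, 2, 25]

Answer: 70 39 2 25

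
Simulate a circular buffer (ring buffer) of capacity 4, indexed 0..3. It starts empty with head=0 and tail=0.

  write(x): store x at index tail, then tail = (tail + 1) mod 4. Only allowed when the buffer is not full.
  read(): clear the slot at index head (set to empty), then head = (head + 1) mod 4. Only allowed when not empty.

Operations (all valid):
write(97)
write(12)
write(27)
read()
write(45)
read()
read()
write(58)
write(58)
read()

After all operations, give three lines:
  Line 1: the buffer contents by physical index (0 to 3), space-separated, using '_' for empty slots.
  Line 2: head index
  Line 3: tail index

write(97): buf=[97 _ _ _], head=0, tail=1, size=1
write(12): buf=[97 12 _ _], head=0, tail=2, size=2
write(27): buf=[97 12 27 _], head=0, tail=3, size=3
read(): buf=[_ 12 27 _], head=1, tail=3, size=2
write(45): buf=[_ 12 27 45], head=1, tail=0, size=3
read(): buf=[_ _ 27 45], head=2, tail=0, size=2
read(): buf=[_ _ _ 45], head=3, tail=0, size=1
write(58): buf=[58 _ _ 45], head=3, tail=1, size=2
write(58): buf=[58 58 _ 45], head=3, tail=2, size=3
read(): buf=[58 58 _ _], head=0, tail=2, size=2

Answer: 58 58 _ _
0
2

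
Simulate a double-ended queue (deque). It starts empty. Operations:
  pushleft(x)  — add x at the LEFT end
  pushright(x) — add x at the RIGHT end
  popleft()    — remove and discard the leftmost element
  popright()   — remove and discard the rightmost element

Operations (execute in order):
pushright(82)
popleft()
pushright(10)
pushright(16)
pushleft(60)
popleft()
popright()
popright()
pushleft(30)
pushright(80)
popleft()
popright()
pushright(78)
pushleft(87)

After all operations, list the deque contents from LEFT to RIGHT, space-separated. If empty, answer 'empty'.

pushright(82): [82]
popleft(): []
pushright(10): [10]
pushright(16): [10, 16]
pushleft(60): [60, 10, 16]
popleft(): [10, 16]
popright(): [10]
popright(): []
pushleft(30): [30]
pushright(80): [30, 80]
popleft(): [80]
popright(): []
pushright(78): [78]
pushleft(87): [87, 78]

Answer: 87 78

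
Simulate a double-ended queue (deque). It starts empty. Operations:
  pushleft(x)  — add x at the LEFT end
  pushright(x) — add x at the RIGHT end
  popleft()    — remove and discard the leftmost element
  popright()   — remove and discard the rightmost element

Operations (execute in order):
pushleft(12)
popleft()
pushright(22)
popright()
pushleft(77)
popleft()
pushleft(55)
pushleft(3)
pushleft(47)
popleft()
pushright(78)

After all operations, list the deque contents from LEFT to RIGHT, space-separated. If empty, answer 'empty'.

pushleft(12): [12]
popleft(): []
pushright(22): [22]
popright(): []
pushleft(77): [77]
popleft(): []
pushleft(55): [55]
pushleft(3): [3, 55]
pushleft(47): [47, 3, 55]
popleft(): [3, 55]
pushright(78): [3, 55, 78]

Answer: 3 55 78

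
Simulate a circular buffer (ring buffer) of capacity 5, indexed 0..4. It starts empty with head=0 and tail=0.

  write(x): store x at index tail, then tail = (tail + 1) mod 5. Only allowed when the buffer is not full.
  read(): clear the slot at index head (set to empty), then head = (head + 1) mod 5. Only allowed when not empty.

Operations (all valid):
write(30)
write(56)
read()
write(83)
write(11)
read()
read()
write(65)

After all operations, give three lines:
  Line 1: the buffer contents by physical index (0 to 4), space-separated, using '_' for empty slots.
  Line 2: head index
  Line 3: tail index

write(30): buf=[30 _ _ _ _], head=0, tail=1, size=1
write(56): buf=[30 56 _ _ _], head=0, tail=2, size=2
read(): buf=[_ 56 _ _ _], head=1, tail=2, size=1
write(83): buf=[_ 56 83 _ _], head=1, tail=3, size=2
write(11): buf=[_ 56 83 11 _], head=1, tail=4, size=3
read(): buf=[_ _ 83 11 _], head=2, tail=4, size=2
read(): buf=[_ _ _ 11 _], head=3, tail=4, size=1
write(65): buf=[_ _ _ 11 65], head=3, tail=0, size=2

Answer: _ _ _ 11 65
3
0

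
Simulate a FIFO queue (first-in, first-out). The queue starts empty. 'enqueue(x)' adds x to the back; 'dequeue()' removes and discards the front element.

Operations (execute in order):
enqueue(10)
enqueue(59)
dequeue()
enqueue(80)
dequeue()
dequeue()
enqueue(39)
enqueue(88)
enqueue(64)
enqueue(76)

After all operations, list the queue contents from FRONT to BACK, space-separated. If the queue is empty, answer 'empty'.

enqueue(10): [10]
enqueue(59): [10, 59]
dequeue(): [59]
enqueue(80): [59, 80]
dequeue(): [80]
dequeue(): []
enqueue(39): [39]
enqueue(88): [39, 88]
enqueue(64): [39, 88, 64]
enqueue(76): [39, 88, 64, 76]

Answer: 39 88 64 76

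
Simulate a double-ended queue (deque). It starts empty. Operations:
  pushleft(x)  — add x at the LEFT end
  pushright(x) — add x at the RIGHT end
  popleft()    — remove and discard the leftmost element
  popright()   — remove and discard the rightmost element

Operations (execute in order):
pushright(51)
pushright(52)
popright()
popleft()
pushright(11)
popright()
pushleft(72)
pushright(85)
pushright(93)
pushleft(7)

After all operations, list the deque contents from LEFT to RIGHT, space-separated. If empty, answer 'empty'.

Answer: 7 72 85 93

Derivation:
pushright(51): [51]
pushright(52): [51, 52]
popright(): [51]
popleft(): []
pushright(11): [11]
popright(): []
pushleft(72): [72]
pushright(85): [72, 85]
pushright(93): [72, 85, 93]
pushleft(7): [7, 72, 85, 93]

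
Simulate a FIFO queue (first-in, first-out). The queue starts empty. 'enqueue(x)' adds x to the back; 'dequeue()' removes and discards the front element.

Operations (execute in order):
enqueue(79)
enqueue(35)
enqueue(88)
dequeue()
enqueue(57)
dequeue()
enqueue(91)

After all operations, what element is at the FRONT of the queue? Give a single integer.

enqueue(79): queue = [79]
enqueue(35): queue = [79, 35]
enqueue(88): queue = [79, 35, 88]
dequeue(): queue = [35, 88]
enqueue(57): queue = [35, 88, 57]
dequeue(): queue = [88, 57]
enqueue(91): queue = [88, 57, 91]

Answer: 88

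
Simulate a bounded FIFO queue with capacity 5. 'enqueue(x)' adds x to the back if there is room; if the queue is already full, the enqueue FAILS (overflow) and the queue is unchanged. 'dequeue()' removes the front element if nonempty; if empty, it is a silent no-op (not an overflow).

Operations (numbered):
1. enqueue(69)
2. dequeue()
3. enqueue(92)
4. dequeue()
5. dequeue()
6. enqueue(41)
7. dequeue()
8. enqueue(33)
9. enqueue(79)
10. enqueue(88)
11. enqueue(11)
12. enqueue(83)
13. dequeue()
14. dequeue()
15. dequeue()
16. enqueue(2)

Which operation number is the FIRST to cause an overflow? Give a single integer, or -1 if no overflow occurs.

1. enqueue(69): size=1
2. dequeue(): size=0
3. enqueue(92): size=1
4. dequeue(): size=0
5. dequeue(): empty, no-op, size=0
6. enqueue(41): size=1
7. dequeue(): size=0
8. enqueue(33): size=1
9. enqueue(79): size=2
10. enqueue(88): size=3
11. enqueue(11): size=4
12. enqueue(83): size=5
13. dequeue(): size=4
14. dequeue(): size=3
15. dequeue(): size=2
16. enqueue(2): size=3

Answer: -1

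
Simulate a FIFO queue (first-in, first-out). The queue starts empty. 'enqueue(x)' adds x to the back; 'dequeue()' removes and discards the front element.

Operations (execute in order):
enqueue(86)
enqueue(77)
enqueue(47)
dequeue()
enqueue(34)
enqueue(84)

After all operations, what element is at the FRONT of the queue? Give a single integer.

enqueue(86): queue = [86]
enqueue(77): queue = [86, 77]
enqueue(47): queue = [86, 77, 47]
dequeue(): queue = [77, 47]
enqueue(34): queue = [77, 47, 34]
enqueue(84): queue = [77, 47, 34, 84]

Answer: 77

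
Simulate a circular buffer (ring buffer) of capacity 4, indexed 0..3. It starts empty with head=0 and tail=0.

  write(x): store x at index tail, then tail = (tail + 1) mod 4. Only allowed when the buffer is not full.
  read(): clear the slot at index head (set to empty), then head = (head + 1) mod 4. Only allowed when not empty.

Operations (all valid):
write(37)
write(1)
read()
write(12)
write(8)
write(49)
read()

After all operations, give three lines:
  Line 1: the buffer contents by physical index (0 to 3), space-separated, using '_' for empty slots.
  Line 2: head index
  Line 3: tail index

write(37): buf=[37 _ _ _], head=0, tail=1, size=1
write(1): buf=[37 1 _ _], head=0, tail=2, size=2
read(): buf=[_ 1 _ _], head=1, tail=2, size=1
write(12): buf=[_ 1 12 _], head=1, tail=3, size=2
write(8): buf=[_ 1 12 8], head=1, tail=0, size=3
write(49): buf=[49 1 12 8], head=1, tail=1, size=4
read(): buf=[49 _ 12 8], head=2, tail=1, size=3

Answer: 49 _ 12 8
2
1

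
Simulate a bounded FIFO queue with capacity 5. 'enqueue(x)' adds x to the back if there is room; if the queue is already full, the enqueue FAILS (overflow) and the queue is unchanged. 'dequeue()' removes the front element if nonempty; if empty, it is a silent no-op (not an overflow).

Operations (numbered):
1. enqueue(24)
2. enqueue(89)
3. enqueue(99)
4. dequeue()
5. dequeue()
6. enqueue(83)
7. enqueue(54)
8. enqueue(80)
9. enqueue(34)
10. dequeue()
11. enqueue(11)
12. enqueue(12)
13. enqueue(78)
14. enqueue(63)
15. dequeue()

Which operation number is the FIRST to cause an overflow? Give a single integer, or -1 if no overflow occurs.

Answer: 12

Derivation:
1. enqueue(24): size=1
2. enqueue(89): size=2
3. enqueue(99): size=3
4. dequeue(): size=2
5. dequeue(): size=1
6. enqueue(83): size=2
7. enqueue(54): size=3
8. enqueue(80): size=4
9. enqueue(34): size=5
10. dequeue(): size=4
11. enqueue(11): size=5
12. enqueue(12): size=5=cap → OVERFLOW (fail)
13. enqueue(78): size=5=cap → OVERFLOW (fail)
14. enqueue(63): size=5=cap → OVERFLOW (fail)
15. dequeue(): size=4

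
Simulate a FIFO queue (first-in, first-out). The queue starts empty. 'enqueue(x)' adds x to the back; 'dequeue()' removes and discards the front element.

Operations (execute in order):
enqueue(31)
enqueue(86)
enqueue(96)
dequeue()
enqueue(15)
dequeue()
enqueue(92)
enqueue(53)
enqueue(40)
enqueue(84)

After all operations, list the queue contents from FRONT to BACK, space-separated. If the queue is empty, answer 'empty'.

enqueue(31): [31]
enqueue(86): [31, 86]
enqueue(96): [31, 86, 96]
dequeue(): [86, 96]
enqueue(15): [86, 96, 15]
dequeue(): [96, 15]
enqueue(92): [96, 15, 92]
enqueue(53): [96, 15, 92, 53]
enqueue(40): [96, 15, 92, 53, 40]
enqueue(84): [96, 15, 92, 53, 40, 84]

Answer: 96 15 92 53 40 84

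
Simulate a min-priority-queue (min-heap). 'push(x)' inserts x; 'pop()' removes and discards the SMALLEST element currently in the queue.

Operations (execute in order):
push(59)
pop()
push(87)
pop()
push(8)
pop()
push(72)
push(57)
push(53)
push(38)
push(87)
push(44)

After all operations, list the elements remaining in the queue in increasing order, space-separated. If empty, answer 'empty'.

Answer: 38 44 53 57 72 87

Derivation:
push(59): heap contents = [59]
pop() → 59: heap contents = []
push(87): heap contents = [87]
pop() → 87: heap contents = []
push(8): heap contents = [8]
pop() → 8: heap contents = []
push(72): heap contents = [72]
push(57): heap contents = [57, 72]
push(53): heap contents = [53, 57, 72]
push(38): heap contents = [38, 53, 57, 72]
push(87): heap contents = [38, 53, 57, 72, 87]
push(44): heap contents = [38, 44, 53, 57, 72, 87]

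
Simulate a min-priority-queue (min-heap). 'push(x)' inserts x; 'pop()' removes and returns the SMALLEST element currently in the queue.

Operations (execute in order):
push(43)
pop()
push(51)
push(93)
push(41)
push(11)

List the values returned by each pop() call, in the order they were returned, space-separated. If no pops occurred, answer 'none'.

Answer: 43

Derivation:
push(43): heap contents = [43]
pop() → 43: heap contents = []
push(51): heap contents = [51]
push(93): heap contents = [51, 93]
push(41): heap contents = [41, 51, 93]
push(11): heap contents = [11, 41, 51, 93]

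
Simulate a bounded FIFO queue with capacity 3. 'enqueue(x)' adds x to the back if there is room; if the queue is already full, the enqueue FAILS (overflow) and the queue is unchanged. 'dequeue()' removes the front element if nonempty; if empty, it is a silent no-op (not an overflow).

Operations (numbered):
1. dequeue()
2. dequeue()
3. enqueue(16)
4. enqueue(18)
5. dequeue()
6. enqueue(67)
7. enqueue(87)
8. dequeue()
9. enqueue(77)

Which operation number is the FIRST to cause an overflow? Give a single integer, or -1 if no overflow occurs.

Answer: -1

Derivation:
1. dequeue(): empty, no-op, size=0
2. dequeue(): empty, no-op, size=0
3. enqueue(16): size=1
4. enqueue(18): size=2
5. dequeue(): size=1
6. enqueue(67): size=2
7. enqueue(87): size=3
8. dequeue(): size=2
9. enqueue(77): size=3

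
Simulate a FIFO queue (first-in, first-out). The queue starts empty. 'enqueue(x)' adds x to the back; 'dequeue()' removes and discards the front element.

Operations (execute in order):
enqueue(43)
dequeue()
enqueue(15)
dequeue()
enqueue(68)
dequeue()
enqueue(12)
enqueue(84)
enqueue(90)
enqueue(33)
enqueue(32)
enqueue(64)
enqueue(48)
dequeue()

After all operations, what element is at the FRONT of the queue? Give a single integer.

enqueue(43): queue = [43]
dequeue(): queue = []
enqueue(15): queue = [15]
dequeue(): queue = []
enqueue(68): queue = [68]
dequeue(): queue = []
enqueue(12): queue = [12]
enqueue(84): queue = [12, 84]
enqueue(90): queue = [12, 84, 90]
enqueue(33): queue = [12, 84, 90, 33]
enqueue(32): queue = [12, 84, 90, 33, 32]
enqueue(64): queue = [12, 84, 90, 33, 32, 64]
enqueue(48): queue = [12, 84, 90, 33, 32, 64, 48]
dequeue(): queue = [84, 90, 33, 32, 64, 48]

Answer: 84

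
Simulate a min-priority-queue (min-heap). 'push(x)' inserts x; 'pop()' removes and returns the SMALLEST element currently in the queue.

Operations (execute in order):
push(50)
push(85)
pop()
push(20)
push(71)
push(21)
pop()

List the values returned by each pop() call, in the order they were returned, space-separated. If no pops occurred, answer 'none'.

push(50): heap contents = [50]
push(85): heap contents = [50, 85]
pop() → 50: heap contents = [85]
push(20): heap contents = [20, 85]
push(71): heap contents = [20, 71, 85]
push(21): heap contents = [20, 21, 71, 85]
pop() → 20: heap contents = [21, 71, 85]

Answer: 50 20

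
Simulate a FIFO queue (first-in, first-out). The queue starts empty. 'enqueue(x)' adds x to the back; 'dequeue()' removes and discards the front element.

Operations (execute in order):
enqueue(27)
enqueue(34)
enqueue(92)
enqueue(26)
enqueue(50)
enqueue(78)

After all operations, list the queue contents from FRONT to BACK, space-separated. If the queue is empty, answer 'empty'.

enqueue(27): [27]
enqueue(34): [27, 34]
enqueue(92): [27, 34, 92]
enqueue(26): [27, 34, 92, 26]
enqueue(50): [27, 34, 92, 26, 50]
enqueue(78): [27, 34, 92, 26, 50, 78]

Answer: 27 34 92 26 50 78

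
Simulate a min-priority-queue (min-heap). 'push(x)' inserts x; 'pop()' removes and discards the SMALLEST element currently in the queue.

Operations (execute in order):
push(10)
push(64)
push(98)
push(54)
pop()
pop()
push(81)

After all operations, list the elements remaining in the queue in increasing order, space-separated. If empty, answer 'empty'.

Answer: 64 81 98

Derivation:
push(10): heap contents = [10]
push(64): heap contents = [10, 64]
push(98): heap contents = [10, 64, 98]
push(54): heap contents = [10, 54, 64, 98]
pop() → 10: heap contents = [54, 64, 98]
pop() → 54: heap contents = [64, 98]
push(81): heap contents = [64, 81, 98]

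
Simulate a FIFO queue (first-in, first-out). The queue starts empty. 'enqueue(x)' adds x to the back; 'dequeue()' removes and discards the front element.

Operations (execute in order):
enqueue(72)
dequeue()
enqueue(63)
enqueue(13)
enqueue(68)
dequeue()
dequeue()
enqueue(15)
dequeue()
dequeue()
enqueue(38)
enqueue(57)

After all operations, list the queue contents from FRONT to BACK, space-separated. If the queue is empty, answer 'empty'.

Answer: 38 57

Derivation:
enqueue(72): [72]
dequeue(): []
enqueue(63): [63]
enqueue(13): [63, 13]
enqueue(68): [63, 13, 68]
dequeue(): [13, 68]
dequeue(): [68]
enqueue(15): [68, 15]
dequeue(): [15]
dequeue(): []
enqueue(38): [38]
enqueue(57): [38, 57]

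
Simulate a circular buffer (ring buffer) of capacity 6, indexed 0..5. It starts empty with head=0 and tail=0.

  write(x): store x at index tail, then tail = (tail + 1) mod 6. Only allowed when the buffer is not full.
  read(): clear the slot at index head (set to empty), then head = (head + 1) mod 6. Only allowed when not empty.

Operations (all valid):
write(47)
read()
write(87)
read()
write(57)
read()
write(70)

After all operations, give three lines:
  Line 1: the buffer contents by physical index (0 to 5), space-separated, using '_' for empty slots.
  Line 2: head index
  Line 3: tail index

write(47): buf=[47 _ _ _ _ _], head=0, tail=1, size=1
read(): buf=[_ _ _ _ _ _], head=1, tail=1, size=0
write(87): buf=[_ 87 _ _ _ _], head=1, tail=2, size=1
read(): buf=[_ _ _ _ _ _], head=2, tail=2, size=0
write(57): buf=[_ _ 57 _ _ _], head=2, tail=3, size=1
read(): buf=[_ _ _ _ _ _], head=3, tail=3, size=0
write(70): buf=[_ _ _ 70 _ _], head=3, tail=4, size=1

Answer: _ _ _ 70 _ _
3
4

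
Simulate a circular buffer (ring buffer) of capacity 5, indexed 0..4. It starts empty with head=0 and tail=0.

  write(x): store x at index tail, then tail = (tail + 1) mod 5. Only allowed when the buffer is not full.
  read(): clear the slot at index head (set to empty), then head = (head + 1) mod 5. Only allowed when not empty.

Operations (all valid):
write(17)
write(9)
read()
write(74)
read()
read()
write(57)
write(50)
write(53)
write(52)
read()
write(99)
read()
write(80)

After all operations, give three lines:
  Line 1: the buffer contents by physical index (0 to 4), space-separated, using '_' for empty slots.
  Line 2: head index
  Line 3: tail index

write(17): buf=[17 _ _ _ _], head=0, tail=1, size=1
write(9): buf=[17 9 _ _ _], head=0, tail=2, size=2
read(): buf=[_ 9 _ _ _], head=1, tail=2, size=1
write(74): buf=[_ 9 74 _ _], head=1, tail=3, size=2
read(): buf=[_ _ 74 _ _], head=2, tail=3, size=1
read(): buf=[_ _ _ _ _], head=3, tail=3, size=0
write(57): buf=[_ _ _ 57 _], head=3, tail=4, size=1
write(50): buf=[_ _ _ 57 50], head=3, tail=0, size=2
write(53): buf=[53 _ _ 57 50], head=3, tail=1, size=3
write(52): buf=[53 52 _ 57 50], head=3, tail=2, size=4
read(): buf=[53 52 _ _ 50], head=4, tail=2, size=3
write(99): buf=[53 52 99 _ 50], head=4, tail=3, size=4
read(): buf=[53 52 99 _ _], head=0, tail=3, size=3
write(80): buf=[53 52 99 80 _], head=0, tail=4, size=4

Answer: 53 52 99 80 _
0
4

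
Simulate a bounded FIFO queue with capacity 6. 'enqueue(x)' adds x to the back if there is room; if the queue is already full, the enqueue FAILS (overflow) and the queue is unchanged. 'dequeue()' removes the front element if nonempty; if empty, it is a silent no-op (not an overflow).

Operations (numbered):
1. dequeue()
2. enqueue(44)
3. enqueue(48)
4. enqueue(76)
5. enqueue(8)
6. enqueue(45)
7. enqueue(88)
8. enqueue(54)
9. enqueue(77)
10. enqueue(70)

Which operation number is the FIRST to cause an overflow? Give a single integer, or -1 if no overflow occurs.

Answer: 8

Derivation:
1. dequeue(): empty, no-op, size=0
2. enqueue(44): size=1
3. enqueue(48): size=2
4. enqueue(76): size=3
5. enqueue(8): size=4
6. enqueue(45): size=5
7. enqueue(88): size=6
8. enqueue(54): size=6=cap → OVERFLOW (fail)
9. enqueue(77): size=6=cap → OVERFLOW (fail)
10. enqueue(70): size=6=cap → OVERFLOW (fail)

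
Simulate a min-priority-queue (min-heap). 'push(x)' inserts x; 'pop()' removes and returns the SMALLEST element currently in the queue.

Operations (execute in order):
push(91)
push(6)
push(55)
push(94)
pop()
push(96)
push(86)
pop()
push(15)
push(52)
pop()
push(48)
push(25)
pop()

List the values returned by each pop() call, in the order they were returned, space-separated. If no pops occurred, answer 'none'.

push(91): heap contents = [91]
push(6): heap contents = [6, 91]
push(55): heap contents = [6, 55, 91]
push(94): heap contents = [6, 55, 91, 94]
pop() → 6: heap contents = [55, 91, 94]
push(96): heap contents = [55, 91, 94, 96]
push(86): heap contents = [55, 86, 91, 94, 96]
pop() → 55: heap contents = [86, 91, 94, 96]
push(15): heap contents = [15, 86, 91, 94, 96]
push(52): heap contents = [15, 52, 86, 91, 94, 96]
pop() → 15: heap contents = [52, 86, 91, 94, 96]
push(48): heap contents = [48, 52, 86, 91, 94, 96]
push(25): heap contents = [25, 48, 52, 86, 91, 94, 96]
pop() → 25: heap contents = [48, 52, 86, 91, 94, 96]

Answer: 6 55 15 25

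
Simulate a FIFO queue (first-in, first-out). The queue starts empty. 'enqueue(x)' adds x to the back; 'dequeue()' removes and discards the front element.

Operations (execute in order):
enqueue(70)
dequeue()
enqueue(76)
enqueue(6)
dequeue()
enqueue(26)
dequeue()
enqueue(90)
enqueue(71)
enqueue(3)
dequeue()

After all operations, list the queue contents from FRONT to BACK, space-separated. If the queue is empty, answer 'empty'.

Answer: 90 71 3

Derivation:
enqueue(70): [70]
dequeue(): []
enqueue(76): [76]
enqueue(6): [76, 6]
dequeue(): [6]
enqueue(26): [6, 26]
dequeue(): [26]
enqueue(90): [26, 90]
enqueue(71): [26, 90, 71]
enqueue(3): [26, 90, 71, 3]
dequeue(): [90, 71, 3]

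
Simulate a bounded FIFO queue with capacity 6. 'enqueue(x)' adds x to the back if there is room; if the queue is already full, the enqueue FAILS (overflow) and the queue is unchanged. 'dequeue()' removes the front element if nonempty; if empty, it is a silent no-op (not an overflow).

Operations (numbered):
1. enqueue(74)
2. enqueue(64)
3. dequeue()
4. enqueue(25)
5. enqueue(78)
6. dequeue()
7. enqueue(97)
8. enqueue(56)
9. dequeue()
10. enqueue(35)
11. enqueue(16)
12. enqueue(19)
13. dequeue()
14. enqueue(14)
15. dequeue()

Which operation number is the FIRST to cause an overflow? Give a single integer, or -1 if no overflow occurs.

1. enqueue(74): size=1
2. enqueue(64): size=2
3. dequeue(): size=1
4. enqueue(25): size=2
5. enqueue(78): size=3
6. dequeue(): size=2
7. enqueue(97): size=3
8. enqueue(56): size=4
9. dequeue(): size=3
10. enqueue(35): size=4
11. enqueue(16): size=5
12. enqueue(19): size=6
13. dequeue(): size=5
14. enqueue(14): size=6
15. dequeue(): size=5

Answer: -1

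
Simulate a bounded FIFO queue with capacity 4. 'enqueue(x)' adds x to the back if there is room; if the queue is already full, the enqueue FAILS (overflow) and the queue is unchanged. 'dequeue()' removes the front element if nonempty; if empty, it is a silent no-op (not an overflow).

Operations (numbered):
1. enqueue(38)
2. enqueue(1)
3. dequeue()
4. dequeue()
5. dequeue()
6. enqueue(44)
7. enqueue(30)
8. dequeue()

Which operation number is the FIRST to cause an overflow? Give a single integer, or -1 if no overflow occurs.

Answer: -1

Derivation:
1. enqueue(38): size=1
2. enqueue(1): size=2
3. dequeue(): size=1
4. dequeue(): size=0
5. dequeue(): empty, no-op, size=0
6. enqueue(44): size=1
7. enqueue(30): size=2
8. dequeue(): size=1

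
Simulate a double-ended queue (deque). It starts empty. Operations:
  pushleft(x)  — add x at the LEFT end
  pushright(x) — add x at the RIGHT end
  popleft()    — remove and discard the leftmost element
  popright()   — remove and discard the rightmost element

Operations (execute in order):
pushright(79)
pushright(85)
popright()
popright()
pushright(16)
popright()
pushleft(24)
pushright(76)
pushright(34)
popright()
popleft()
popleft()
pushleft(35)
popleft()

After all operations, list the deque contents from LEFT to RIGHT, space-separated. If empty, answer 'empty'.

pushright(79): [79]
pushright(85): [79, 85]
popright(): [79]
popright(): []
pushright(16): [16]
popright(): []
pushleft(24): [24]
pushright(76): [24, 76]
pushright(34): [24, 76, 34]
popright(): [24, 76]
popleft(): [76]
popleft(): []
pushleft(35): [35]
popleft(): []

Answer: empty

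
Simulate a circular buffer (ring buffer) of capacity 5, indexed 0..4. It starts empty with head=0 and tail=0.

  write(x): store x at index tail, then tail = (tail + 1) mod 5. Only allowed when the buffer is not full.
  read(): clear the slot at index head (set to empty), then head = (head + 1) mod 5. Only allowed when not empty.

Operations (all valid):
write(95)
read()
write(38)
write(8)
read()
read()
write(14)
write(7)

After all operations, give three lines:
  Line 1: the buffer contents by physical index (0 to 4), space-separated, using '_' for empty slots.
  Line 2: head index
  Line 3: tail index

Answer: _ _ _ 14 7
3
0

Derivation:
write(95): buf=[95 _ _ _ _], head=0, tail=1, size=1
read(): buf=[_ _ _ _ _], head=1, tail=1, size=0
write(38): buf=[_ 38 _ _ _], head=1, tail=2, size=1
write(8): buf=[_ 38 8 _ _], head=1, tail=3, size=2
read(): buf=[_ _ 8 _ _], head=2, tail=3, size=1
read(): buf=[_ _ _ _ _], head=3, tail=3, size=0
write(14): buf=[_ _ _ 14 _], head=3, tail=4, size=1
write(7): buf=[_ _ _ 14 7], head=3, tail=0, size=2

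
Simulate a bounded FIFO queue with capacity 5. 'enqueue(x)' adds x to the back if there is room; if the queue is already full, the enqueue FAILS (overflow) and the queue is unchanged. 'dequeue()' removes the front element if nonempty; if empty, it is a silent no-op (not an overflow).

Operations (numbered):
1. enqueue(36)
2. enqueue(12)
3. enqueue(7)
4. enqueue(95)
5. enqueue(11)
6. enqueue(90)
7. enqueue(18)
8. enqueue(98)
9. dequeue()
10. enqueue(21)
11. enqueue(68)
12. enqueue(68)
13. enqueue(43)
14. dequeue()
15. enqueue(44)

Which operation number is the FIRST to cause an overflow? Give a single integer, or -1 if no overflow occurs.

1. enqueue(36): size=1
2. enqueue(12): size=2
3. enqueue(7): size=3
4. enqueue(95): size=4
5. enqueue(11): size=5
6. enqueue(90): size=5=cap → OVERFLOW (fail)
7. enqueue(18): size=5=cap → OVERFLOW (fail)
8. enqueue(98): size=5=cap → OVERFLOW (fail)
9. dequeue(): size=4
10. enqueue(21): size=5
11. enqueue(68): size=5=cap → OVERFLOW (fail)
12. enqueue(68): size=5=cap → OVERFLOW (fail)
13. enqueue(43): size=5=cap → OVERFLOW (fail)
14. dequeue(): size=4
15. enqueue(44): size=5

Answer: 6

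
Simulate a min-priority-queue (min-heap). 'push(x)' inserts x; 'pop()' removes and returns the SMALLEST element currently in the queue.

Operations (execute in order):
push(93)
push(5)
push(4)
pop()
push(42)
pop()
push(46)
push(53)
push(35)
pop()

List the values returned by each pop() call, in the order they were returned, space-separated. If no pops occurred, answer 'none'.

Answer: 4 5 35

Derivation:
push(93): heap contents = [93]
push(5): heap contents = [5, 93]
push(4): heap contents = [4, 5, 93]
pop() → 4: heap contents = [5, 93]
push(42): heap contents = [5, 42, 93]
pop() → 5: heap contents = [42, 93]
push(46): heap contents = [42, 46, 93]
push(53): heap contents = [42, 46, 53, 93]
push(35): heap contents = [35, 42, 46, 53, 93]
pop() → 35: heap contents = [42, 46, 53, 93]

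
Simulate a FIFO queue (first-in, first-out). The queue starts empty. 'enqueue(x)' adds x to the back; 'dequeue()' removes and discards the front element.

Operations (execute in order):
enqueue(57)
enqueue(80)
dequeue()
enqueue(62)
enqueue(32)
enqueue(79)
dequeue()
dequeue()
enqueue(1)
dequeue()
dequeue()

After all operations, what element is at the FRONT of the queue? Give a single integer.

Answer: 1

Derivation:
enqueue(57): queue = [57]
enqueue(80): queue = [57, 80]
dequeue(): queue = [80]
enqueue(62): queue = [80, 62]
enqueue(32): queue = [80, 62, 32]
enqueue(79): queue = [80, 62, 32, 79]
dequeue(): queue = [62, 32, 79]
dequeue(): queue = [32, 79]
enqueue(1): queue = [32, 79, 1]
dequeue(): queue = [79, 1]
dequeue(): queue = [1]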